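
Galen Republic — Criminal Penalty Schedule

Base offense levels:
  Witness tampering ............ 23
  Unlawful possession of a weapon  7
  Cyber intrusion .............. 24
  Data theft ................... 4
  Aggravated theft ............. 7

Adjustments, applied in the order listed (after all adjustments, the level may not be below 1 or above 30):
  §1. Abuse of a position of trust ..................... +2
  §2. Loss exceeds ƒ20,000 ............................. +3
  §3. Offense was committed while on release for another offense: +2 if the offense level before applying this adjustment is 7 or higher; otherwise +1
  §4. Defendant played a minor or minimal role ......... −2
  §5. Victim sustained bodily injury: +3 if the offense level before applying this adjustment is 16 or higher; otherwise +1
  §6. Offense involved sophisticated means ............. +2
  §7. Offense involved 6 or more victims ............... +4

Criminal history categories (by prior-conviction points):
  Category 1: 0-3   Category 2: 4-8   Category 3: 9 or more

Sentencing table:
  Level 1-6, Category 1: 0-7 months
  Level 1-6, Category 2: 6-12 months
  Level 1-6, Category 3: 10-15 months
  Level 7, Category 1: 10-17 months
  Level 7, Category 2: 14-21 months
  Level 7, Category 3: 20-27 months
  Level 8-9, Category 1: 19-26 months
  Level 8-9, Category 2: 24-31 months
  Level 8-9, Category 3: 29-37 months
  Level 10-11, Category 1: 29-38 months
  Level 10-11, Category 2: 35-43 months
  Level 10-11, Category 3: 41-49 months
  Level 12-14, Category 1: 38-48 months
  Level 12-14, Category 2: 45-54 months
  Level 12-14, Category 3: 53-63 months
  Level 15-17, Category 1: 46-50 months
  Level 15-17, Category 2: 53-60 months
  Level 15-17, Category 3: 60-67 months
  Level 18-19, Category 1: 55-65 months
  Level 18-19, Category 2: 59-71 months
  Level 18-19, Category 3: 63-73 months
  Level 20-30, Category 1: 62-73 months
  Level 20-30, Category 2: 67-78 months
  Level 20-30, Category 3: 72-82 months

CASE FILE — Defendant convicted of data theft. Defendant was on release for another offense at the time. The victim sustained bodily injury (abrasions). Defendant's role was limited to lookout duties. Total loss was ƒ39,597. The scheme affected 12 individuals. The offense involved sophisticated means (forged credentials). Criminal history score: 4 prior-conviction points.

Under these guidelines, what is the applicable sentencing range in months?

45-54 months

Base offense level for data theft: 4.
§2 applies: 4 + 3 = 7.
§3 applies (level before this adjustment is 7 ≥ 7, so +2): 7 + 2 = 9.
§4 applies: 9 − 2 = 7.
§5 applies (level before this adjustment is 7 < 16, so +1): 7 + 1 = 8.
§6 applies: 8 + 2 = 10.
§7 applies: 10 + 4 = 14.
Final offense level: 14.
Criminal history: 4 prior points → Category 2 (4-8).
Level 14 falls in the 12-14 band.
Grid: Level 12-14 × Category 2 = 45-54 months.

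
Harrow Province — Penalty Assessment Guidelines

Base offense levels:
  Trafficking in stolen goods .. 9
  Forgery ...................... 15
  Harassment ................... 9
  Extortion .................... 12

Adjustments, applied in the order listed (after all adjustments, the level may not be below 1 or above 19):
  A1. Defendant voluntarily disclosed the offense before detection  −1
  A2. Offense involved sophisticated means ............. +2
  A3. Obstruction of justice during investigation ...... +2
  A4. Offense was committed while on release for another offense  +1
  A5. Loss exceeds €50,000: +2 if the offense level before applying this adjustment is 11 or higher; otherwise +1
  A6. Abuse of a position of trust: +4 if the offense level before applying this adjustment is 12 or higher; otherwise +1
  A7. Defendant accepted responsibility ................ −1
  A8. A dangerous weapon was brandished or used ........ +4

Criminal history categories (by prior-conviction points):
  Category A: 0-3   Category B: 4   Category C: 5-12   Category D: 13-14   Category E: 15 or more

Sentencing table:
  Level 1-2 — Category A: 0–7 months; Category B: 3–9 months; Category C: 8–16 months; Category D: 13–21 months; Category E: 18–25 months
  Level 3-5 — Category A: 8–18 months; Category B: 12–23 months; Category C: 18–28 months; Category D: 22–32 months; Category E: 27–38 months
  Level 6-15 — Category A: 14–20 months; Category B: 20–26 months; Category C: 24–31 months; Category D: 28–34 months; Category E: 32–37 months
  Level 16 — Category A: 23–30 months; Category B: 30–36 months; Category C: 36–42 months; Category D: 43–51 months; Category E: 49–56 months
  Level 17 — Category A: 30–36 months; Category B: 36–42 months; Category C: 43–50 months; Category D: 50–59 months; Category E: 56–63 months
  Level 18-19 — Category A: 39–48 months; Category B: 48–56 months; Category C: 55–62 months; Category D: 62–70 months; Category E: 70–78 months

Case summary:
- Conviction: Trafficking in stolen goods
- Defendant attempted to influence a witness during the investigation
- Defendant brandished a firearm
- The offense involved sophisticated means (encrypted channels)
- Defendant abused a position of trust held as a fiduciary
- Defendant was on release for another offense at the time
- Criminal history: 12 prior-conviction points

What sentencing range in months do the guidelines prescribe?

Base offense level for trafficking in stolen goods: 9.
A2 applies: 9 + 2 = 11.
A3 applies: 11 + 2 = 13.
A4 applies: 13 + 1 = 14.
A6 applies (level before this adjustment is 14 ≥ 12, so +4): 14 + 4 = 18.
A8 applies: 18 + 4 = 22.
Level 22 exceeds the maximum of 19; capped at 19.
Final offense level: 19.
Criminal history: 12 prior points → Category C (5-12).
Level 19 falls in the 18-19 band.
Grid: Level 18-19 × Category C = 55-62 months.

55-62 months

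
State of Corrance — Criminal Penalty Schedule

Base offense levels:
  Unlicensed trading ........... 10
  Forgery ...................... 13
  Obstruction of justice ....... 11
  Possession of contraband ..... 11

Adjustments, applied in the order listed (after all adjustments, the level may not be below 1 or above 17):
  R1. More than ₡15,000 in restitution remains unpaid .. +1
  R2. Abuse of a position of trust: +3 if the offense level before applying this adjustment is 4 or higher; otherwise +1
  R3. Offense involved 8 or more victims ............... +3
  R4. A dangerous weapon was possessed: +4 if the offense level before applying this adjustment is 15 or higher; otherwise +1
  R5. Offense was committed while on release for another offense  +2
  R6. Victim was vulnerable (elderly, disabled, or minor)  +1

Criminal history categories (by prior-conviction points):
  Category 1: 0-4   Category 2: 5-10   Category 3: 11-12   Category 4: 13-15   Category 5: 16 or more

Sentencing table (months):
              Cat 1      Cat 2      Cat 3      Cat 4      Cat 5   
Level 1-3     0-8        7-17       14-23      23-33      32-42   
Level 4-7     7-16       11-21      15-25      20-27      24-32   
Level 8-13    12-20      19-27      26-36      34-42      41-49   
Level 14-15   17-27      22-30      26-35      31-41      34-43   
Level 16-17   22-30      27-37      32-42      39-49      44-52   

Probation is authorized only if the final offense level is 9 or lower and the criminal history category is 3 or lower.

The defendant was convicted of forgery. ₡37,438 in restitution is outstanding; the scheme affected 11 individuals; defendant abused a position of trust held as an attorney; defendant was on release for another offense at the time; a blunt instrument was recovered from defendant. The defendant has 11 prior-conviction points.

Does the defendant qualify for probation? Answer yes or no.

Base offense level for forgery: 13.
R1 applies: 13 + 1 = 14.
R2 applies (level before this adjustment is 14 ≥ 4, so +3): 14 + 3 = 17.
R3 applies: 17 + 3 = 20.
R4 applies (level before this adjustment is 20 ≥ 15, so +4): 20 + 4 = 24.
R5 applies: 24 + 2 = 26.
Level 26 exceeds the maximum of 17; capped at 17.
Final offense level: 17.
Criminal history: 11 prior points → Category 3 (11-12).
Level 17 falls in the 16-17 band.
Grid: Level 16-17 × Category 3 = 32-42 months.
Probation check: level 17 > 9 and category 3 ≤ 3 → not eligible.

No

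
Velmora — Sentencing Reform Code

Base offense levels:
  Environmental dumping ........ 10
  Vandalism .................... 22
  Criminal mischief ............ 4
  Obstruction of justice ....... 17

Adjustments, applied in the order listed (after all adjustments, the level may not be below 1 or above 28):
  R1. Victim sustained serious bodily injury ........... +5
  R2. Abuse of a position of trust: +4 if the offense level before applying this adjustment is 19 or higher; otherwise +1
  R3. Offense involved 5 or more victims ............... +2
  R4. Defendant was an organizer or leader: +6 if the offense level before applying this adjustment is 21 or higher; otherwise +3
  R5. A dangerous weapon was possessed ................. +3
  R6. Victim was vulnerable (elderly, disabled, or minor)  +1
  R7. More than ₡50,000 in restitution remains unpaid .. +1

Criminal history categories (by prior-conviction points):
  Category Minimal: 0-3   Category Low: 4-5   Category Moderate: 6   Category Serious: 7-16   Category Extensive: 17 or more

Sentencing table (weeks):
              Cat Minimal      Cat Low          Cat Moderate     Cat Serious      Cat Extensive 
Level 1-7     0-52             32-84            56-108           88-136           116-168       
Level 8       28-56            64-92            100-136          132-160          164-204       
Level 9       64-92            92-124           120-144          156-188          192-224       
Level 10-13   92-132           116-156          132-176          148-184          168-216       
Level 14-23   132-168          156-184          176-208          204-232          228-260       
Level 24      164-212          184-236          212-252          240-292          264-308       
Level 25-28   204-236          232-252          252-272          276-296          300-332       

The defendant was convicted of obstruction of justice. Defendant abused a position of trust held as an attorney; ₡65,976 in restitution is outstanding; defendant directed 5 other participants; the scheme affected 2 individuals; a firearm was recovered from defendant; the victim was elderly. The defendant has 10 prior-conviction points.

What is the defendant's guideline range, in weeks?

Base offense level for obstruction of justice: 17.
R2 applies (level before this adjustment is 17 < 19, so +1): 17 + 1 = 18.
R3 does not apply.
R4 applies (level before this adjustment is 18 < 21, so +3): 18 + 3 = 21.
R5 applies: 21 + 3 = 24.
R6 applies: 24 + 1 = 25.
R7 applies: 25 + 1 = 26.
Final offense level: 26.
Criminal history: 10 prior points → Category Serious (7-16).
Level 26 falls in the 25-28 band.
Grid: Level 25-28 × Category Serious = 276-296 weeks.

276-296 weeks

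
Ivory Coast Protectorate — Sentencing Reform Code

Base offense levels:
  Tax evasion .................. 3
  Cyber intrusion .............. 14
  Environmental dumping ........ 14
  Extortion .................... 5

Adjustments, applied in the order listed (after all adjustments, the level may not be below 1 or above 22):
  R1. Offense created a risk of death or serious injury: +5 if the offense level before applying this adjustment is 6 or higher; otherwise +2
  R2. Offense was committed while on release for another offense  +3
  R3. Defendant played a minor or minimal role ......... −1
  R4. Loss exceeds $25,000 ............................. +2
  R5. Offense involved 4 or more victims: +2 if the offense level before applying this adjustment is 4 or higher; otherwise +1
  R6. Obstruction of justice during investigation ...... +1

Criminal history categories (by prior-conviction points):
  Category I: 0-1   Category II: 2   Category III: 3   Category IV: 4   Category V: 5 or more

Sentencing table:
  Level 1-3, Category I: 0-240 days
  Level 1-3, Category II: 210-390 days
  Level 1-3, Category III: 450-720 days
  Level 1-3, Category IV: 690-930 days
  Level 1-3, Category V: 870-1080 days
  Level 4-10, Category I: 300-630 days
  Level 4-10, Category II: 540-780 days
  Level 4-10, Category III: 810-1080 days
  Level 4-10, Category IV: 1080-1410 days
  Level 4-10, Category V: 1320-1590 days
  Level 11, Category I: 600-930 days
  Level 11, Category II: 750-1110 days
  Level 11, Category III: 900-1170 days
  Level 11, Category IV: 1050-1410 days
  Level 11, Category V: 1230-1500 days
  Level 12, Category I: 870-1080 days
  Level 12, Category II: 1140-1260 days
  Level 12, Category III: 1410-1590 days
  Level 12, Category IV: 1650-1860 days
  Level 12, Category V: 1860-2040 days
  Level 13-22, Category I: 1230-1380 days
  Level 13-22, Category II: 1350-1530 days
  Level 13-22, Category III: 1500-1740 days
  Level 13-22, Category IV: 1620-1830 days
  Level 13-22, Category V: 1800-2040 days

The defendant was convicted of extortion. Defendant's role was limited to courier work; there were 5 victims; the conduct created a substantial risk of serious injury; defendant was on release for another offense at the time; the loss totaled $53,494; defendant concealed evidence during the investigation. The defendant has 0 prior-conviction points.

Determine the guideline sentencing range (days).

Base offense level for extortion: 5.
R1 applies (level before this adjustment is 5 < 6, so +2): 5 + 2 = 7.
R2 applies: 7 + 3 = 10.
R3 applies: 10 − 1 = 9.
R4 applies: 9 + 2 = 11.
R5 applies (level before this adjustment is 11 ≥ 4, so +2): 11 + 2 = 13.
R6 applies: 13 + 1 = 14.
Final offense level: 14.
Criminal history: 0 prior points → Category I (0-1).
Level 14 falls in the 13-22 band.
Grid: Level 13-22 × Category I = 1230-1380 days.

1230-1380 days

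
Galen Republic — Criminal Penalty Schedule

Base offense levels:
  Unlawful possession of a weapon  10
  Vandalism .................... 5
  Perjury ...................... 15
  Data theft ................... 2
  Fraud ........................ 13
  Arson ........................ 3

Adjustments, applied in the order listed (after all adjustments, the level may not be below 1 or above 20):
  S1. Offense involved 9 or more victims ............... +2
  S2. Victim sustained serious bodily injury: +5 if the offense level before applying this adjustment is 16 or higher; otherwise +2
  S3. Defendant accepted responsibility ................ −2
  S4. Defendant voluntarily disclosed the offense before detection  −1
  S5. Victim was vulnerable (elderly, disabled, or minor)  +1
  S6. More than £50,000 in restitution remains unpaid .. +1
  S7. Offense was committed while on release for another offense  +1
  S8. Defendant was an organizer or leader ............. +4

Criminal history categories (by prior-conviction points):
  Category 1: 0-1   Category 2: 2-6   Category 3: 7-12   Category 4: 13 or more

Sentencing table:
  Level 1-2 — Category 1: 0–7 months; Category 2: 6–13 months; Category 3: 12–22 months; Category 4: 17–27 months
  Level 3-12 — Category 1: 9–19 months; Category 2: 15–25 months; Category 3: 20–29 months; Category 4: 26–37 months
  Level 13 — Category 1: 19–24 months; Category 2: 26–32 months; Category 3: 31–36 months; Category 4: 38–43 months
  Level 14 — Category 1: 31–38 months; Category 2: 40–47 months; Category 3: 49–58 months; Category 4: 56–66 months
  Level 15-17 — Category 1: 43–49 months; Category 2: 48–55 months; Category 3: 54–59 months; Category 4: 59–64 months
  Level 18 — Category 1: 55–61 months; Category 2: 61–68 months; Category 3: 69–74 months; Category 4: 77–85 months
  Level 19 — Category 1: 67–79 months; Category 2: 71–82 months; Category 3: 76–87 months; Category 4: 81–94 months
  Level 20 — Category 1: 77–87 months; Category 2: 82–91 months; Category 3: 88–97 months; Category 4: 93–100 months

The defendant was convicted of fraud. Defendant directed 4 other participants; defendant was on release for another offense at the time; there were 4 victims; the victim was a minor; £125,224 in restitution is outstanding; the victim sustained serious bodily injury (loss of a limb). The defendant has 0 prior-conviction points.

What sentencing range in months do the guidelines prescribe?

Base offense level for fraud: 13.
S2 applies (level before this adjustment is 13 < 16, so +2): 13 + 2 = 15.
S5 applies: 15 + 1 = 16.
S6 applies: 16 + 1 = 17.
S7 applies: 17 + 1 = 18.
S8 applies: 18 + 4 = 22.
Level 22 exceeds the maximum of 20; capped at 20.
Final offense level: 20.
Criminal history: 0 prior points → Category 1 (0-1).
Level 20 falls in the 20 band.
Grid: Level 20 × Category 1 = 77-87 months.

77-87 months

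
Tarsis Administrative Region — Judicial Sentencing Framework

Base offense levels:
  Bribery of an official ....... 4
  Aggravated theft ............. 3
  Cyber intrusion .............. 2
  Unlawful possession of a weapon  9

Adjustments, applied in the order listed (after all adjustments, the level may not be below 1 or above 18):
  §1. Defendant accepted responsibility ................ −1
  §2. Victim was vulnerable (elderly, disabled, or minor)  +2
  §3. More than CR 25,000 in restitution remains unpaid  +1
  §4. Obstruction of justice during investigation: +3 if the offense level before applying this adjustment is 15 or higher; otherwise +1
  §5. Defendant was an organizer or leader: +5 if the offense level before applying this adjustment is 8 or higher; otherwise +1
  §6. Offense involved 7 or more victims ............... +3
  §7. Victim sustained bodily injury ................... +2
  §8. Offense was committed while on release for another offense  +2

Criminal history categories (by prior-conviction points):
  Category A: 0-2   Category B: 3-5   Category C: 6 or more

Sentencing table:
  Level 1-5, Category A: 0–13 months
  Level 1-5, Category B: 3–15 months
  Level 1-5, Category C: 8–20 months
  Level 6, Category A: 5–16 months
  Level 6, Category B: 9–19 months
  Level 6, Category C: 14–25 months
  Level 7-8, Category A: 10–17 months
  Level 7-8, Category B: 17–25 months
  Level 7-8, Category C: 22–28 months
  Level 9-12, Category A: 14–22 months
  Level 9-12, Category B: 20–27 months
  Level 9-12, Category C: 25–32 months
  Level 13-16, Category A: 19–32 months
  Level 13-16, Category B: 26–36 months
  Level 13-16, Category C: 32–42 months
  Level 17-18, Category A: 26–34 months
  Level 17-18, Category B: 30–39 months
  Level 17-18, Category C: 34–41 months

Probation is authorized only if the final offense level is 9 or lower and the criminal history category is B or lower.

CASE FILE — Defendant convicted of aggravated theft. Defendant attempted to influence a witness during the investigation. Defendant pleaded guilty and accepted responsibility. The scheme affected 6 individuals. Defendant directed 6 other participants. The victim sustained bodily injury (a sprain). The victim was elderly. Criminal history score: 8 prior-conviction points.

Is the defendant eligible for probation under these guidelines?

Base offense level for aggravated theft: 3.
§1 applies: 3 − 1 = 2.
§2 applies: 2 + 2 = 4.
§3 does not apply.
§4 applies (level before this adjustment is 4 < 15, so +1): 4 + 1 = 5.
§5 applies (level before this adjustment is 5 < 8, so +1): 5 + 1 = 6.
§7 applies: 6 + 2 = 8.
§8 does not apply.
Final offense level: 8.
Criminal history: 8 prior points → Category C (6+).
Level 8 falls in the 7-8 band.
Grid: Level 7-8 × Category C = 22-28 months.
Probation check: level 8 ≤ 9 and category C > B → not eligible.

No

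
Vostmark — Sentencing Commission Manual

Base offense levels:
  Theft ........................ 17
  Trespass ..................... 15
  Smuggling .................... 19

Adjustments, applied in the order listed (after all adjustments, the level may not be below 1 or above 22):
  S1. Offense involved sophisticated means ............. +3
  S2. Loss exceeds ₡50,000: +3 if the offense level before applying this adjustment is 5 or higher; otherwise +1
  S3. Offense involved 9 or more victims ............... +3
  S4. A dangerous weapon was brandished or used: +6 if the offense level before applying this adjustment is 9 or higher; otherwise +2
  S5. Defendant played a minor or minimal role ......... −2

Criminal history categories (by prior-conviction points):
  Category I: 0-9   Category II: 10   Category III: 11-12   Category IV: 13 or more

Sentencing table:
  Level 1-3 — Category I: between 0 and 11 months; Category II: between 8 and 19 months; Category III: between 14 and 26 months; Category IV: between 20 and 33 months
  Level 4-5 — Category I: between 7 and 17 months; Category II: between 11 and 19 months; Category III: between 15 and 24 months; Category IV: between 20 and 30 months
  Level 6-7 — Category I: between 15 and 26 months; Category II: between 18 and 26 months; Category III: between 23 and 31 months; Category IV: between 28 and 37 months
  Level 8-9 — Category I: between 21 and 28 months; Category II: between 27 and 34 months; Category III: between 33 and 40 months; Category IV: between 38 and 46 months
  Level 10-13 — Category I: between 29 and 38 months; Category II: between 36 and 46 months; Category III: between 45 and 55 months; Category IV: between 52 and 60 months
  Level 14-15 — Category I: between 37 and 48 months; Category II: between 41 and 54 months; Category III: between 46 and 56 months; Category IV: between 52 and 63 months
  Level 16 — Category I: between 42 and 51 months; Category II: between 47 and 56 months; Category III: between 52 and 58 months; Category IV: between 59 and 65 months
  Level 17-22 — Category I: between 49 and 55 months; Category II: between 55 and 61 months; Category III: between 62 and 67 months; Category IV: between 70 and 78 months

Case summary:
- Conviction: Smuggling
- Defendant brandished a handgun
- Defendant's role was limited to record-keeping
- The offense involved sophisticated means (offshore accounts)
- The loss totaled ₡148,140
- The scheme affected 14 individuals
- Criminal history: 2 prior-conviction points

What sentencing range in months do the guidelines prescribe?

49-55 months

Base offense level for smuggling: 19.
S1 applies: 19 + 3 = 22.
S2 applies (level before this adjustment is 22 ≥ 5, so +3): 22 + 3 = 25.
S3 applies: 25 + 3 = 28.
S4 applies (level before this adjustment is 28 ≥ 9, so +6): 28 + 6 = 34.
S5 applies: 34 − 2 = 32.
Level 32 exceeds the maximum of 22; capped at 22.
Final offense level: 22.
Criminal history: 2 prior points → Category I (0-9).
Level 22 falls in the 17-22 band.
Grid: Level 17-22 × Category I = 49-55 months.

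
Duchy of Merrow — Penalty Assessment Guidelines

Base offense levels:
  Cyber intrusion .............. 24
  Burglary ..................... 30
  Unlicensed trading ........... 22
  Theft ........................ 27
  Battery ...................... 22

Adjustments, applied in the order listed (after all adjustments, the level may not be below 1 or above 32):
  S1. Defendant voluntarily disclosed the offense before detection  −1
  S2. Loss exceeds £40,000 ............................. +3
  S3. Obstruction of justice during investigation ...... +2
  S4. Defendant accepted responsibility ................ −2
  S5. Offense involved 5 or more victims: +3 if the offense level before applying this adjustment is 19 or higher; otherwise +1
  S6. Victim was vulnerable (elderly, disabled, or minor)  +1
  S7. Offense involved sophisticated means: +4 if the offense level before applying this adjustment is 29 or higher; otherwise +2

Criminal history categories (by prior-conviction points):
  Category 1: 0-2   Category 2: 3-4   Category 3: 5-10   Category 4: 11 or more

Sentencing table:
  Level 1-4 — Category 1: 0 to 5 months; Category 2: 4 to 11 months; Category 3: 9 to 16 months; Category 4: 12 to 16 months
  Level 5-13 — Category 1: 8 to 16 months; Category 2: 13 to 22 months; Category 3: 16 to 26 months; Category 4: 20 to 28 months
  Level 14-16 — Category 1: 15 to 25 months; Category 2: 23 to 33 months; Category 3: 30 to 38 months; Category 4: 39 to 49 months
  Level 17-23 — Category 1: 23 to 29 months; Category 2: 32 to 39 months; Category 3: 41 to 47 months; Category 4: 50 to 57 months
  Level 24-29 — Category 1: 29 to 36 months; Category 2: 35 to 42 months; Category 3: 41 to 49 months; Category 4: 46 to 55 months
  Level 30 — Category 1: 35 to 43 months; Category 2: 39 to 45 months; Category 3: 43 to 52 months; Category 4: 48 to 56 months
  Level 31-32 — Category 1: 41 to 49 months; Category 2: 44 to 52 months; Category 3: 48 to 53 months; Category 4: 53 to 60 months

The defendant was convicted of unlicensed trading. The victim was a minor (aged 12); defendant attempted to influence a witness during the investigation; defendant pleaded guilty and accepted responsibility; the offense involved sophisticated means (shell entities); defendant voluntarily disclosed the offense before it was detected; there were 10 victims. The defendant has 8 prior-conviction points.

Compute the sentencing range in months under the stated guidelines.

41-49 months

Base offense level for unlicensed trading: 22.
S1 applies: 22 − 1 = 21.
S3 applies: 21 + 2 = 23.
S4 applies: 23 − 2 = 21.
S5 applies (level before this adjustment is 21 ≥ 19, so +3): 21 + 3 = 24.
S6 applies: 24 + 1 = 25.
S7 applies (level before this adjustment is 25 < 29, so +2): 25 + 2 = 27.
Final offense level: 27.
Criminal history: 8 prior points → Category 3 (5-10).
Level 27 falls in the 24-29 band.
Grid: Level 24-29 × Category 3 = 41-49 months.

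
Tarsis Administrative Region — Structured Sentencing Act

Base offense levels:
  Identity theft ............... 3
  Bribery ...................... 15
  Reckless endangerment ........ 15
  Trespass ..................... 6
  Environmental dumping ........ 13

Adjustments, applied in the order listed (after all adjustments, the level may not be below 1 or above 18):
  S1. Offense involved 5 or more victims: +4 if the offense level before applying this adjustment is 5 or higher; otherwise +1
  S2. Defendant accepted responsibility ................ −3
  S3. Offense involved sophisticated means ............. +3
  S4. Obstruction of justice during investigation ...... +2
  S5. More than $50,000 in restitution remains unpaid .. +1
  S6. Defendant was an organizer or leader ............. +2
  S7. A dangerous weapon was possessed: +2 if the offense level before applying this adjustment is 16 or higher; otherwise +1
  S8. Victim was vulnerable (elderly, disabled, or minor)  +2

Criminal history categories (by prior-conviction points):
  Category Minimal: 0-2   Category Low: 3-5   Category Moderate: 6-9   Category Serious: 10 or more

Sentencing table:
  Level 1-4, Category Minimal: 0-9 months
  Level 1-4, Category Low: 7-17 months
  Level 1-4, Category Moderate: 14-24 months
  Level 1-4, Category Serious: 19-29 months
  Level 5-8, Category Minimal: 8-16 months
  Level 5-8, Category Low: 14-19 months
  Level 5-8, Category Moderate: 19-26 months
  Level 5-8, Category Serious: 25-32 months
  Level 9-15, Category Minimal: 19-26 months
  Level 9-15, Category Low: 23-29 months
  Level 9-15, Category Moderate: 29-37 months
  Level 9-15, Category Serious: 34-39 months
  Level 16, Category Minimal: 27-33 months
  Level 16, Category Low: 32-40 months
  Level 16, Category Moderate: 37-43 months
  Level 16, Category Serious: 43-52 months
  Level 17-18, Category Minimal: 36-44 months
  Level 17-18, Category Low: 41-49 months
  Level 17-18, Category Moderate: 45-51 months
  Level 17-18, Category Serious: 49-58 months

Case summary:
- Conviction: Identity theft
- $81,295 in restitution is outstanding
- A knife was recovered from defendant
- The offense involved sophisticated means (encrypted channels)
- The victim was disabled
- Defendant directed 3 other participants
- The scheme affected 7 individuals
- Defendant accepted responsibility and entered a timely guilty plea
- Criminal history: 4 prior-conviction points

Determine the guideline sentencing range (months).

Base offense level for identity theft: 3.
S1 applies (level before this adjustment is 3 < 5, so +1): 3 + 1 = 4.
S2 applies: 4 − 3 = 1.
S3 applies: 1 + 3 = 4.
S4 does not apply.
S5 applies: 4 + 1 = 5.
S6 applies: 5 + 2 = 7.
S7 applies (level before this adjustment is 7 < 16, so +1): 7 + 1 = 8.
S8 applies: 8 + 2 = 10.
Final offense level: 10.
Criminal history: 4 prior points → Category Low (3-5).
Level 10 falls in the 9-15 band.
Grid: Level 9-15 × Category Low = 23-29 months.

23-29 months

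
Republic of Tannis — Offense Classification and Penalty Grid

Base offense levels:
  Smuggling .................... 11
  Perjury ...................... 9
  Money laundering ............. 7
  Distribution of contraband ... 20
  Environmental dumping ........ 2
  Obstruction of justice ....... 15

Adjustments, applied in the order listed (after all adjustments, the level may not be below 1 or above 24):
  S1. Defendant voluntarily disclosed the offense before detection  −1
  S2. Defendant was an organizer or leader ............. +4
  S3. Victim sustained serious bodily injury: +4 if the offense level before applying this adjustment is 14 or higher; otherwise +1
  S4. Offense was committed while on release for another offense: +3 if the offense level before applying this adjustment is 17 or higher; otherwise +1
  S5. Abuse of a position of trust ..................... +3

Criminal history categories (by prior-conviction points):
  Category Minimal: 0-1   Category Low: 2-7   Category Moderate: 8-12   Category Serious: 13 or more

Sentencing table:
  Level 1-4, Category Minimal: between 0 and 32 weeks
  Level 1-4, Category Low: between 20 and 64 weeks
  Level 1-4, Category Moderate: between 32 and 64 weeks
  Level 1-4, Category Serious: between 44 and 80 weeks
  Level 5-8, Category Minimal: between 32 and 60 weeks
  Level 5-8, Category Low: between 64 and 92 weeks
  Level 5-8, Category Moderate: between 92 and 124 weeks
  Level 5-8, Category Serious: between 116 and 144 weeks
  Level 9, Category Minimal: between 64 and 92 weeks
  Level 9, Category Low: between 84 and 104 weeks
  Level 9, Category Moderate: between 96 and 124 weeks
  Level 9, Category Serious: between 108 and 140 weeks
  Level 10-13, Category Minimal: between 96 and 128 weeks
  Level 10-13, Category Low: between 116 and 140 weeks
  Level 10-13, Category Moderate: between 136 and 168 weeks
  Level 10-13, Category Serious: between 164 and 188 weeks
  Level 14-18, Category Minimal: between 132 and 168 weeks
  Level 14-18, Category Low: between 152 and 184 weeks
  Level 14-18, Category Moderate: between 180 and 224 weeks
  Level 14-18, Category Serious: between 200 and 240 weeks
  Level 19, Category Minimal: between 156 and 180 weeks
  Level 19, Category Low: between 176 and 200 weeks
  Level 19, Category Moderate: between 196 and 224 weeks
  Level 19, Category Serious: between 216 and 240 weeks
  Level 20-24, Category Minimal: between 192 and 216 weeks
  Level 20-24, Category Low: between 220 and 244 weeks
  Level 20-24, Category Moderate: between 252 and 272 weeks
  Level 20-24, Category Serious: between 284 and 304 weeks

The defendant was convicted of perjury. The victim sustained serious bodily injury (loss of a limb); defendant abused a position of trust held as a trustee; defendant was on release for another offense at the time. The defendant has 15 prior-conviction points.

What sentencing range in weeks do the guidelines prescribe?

Base offense level for perjury: 9.
S1 does not apply.
S2 does not apply.
S3 applies (level before this adjustment is 9 < 14, so +1): 9 + 1 = 10.
S4 applies (level before this adjustment is 10 < 17, so +1): 10 + 1 = 11.
S5 applies: 11 + 3 = 14.
Final offense level: 14.
Criminal history: 15 prior points → Category Serious (13+).
Level 14 falls in the 14-18 band.
Grid: Level 14-18 × Category Serious = 200-240 weeks.

200-240 weeks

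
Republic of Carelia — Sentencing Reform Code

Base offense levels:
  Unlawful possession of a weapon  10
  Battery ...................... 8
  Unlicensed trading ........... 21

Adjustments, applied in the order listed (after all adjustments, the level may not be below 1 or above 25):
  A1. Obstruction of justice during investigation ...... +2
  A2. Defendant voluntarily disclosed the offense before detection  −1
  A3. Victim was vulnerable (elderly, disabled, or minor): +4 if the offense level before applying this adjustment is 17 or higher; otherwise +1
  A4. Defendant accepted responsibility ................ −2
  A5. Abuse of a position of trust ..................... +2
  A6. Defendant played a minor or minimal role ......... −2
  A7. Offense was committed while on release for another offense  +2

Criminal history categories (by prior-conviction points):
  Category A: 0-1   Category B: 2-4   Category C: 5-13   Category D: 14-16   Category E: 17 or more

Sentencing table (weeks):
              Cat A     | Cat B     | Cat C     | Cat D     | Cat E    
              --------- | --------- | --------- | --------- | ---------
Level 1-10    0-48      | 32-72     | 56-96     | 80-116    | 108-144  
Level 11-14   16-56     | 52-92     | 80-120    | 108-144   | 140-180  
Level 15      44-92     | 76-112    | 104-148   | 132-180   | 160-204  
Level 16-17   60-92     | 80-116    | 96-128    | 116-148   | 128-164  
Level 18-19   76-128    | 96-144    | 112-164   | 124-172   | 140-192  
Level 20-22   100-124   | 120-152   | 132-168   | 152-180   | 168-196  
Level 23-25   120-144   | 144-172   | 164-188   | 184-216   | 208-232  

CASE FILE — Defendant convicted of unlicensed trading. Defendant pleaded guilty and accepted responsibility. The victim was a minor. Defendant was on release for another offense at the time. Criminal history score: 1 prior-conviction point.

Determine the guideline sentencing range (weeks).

120-144 weeks

Base offense level for unlicensed trading: 21.
A1 does not apply.
A2 does not apply.
A3 applies (level before this adjustment is 21 ≥ 17, so +4): 21 + 4 = 25.
A4 applies: 25 − 2 = 23.
A6 does not apply.
A7 applies: 23 + 2 = 25.
Final offense level: 25.
Criminal history: 1 prior point → Category A (0-1).
Level 25 falls in the 23-25 band.
Grid: Level 23-25 × Category A = 120-144 weeks.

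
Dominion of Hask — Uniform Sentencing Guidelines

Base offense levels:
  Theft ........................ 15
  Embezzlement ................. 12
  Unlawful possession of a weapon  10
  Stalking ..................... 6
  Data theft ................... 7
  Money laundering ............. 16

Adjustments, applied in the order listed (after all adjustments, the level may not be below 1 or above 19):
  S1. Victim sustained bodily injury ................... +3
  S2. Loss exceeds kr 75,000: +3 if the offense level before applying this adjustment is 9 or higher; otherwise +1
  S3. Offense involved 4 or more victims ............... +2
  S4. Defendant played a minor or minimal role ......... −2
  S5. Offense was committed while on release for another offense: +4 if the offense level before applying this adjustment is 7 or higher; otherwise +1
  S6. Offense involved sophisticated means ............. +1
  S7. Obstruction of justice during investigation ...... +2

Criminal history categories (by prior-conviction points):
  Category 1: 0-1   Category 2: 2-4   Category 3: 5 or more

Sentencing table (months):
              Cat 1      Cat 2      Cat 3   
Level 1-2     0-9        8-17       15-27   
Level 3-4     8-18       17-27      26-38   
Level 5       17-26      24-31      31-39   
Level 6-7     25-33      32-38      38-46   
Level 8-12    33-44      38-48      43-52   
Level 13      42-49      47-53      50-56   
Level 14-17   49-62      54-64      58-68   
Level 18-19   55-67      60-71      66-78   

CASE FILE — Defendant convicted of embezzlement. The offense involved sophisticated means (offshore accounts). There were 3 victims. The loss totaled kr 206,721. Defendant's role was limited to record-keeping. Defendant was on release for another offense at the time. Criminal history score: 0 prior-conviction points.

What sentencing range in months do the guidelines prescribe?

Base offense level for embezzlement: 12.
S1 does not apply.
S2 applies (level before this adjustment is 12 ≥ 9, so +3): 12 + 3 = 15.
S3 does not apply.
S4 applies: 15 − 2 = 13.
S5 applies (level before this adjustment is 13 ≥ 7, so +4): 13 + 4 = 17.
S6 applies: 17 + 1 = 18.
S7 does not apply.
Final offense level: 18.
Criminal history: 0 prior points → Category 1 (0-1).
Level 18 falls in the 18-19 band.
Grid: Level 18-19 × Category 1 = 55-67 months.

55-67 months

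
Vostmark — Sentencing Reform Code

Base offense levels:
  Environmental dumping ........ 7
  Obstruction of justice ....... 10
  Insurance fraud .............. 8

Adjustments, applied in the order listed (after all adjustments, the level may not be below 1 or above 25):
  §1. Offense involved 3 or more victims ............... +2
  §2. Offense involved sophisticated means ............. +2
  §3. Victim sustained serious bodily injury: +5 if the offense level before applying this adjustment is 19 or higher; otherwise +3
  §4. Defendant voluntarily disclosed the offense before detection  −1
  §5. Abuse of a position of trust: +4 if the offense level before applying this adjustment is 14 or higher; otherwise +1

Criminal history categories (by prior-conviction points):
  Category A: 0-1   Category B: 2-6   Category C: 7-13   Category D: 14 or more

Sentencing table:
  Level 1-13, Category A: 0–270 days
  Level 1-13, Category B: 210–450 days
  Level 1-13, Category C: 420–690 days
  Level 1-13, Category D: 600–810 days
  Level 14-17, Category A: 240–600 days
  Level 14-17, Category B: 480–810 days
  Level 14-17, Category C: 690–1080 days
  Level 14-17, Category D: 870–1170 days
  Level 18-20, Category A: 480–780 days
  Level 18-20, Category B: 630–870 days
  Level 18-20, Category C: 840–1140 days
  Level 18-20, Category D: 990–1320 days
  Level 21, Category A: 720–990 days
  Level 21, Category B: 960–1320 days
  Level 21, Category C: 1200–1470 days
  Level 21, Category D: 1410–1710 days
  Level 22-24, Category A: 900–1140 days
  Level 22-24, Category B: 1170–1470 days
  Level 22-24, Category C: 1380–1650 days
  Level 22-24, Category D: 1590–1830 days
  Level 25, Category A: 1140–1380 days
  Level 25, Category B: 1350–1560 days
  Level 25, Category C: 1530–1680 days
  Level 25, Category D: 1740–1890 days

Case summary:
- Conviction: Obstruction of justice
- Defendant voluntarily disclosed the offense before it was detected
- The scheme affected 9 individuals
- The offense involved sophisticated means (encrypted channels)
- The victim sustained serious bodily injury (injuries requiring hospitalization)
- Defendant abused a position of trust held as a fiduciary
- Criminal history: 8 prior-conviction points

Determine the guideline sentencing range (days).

Base offense level for obstruction of justice: 10.
§1 applies: 10 + 2 = 12.
§2 applies: 12 + 2 = 14.
§3 applies (level before this adjustment is 14 < 19, so +3): 14 + 3 = 17.
§4 applies: 17 − 1 = 16.
§5 applies (level before this adjustment is 16 ≥ 14, so +4): 16 + 4 = 20.
Final offense level: 20.
Criminal history: 8 prior points → Category C (7-13).
Level 20 falls in the 18-20 band.
Grid: Level 18-20 × Category C = 840-1140 days.

840-1140 days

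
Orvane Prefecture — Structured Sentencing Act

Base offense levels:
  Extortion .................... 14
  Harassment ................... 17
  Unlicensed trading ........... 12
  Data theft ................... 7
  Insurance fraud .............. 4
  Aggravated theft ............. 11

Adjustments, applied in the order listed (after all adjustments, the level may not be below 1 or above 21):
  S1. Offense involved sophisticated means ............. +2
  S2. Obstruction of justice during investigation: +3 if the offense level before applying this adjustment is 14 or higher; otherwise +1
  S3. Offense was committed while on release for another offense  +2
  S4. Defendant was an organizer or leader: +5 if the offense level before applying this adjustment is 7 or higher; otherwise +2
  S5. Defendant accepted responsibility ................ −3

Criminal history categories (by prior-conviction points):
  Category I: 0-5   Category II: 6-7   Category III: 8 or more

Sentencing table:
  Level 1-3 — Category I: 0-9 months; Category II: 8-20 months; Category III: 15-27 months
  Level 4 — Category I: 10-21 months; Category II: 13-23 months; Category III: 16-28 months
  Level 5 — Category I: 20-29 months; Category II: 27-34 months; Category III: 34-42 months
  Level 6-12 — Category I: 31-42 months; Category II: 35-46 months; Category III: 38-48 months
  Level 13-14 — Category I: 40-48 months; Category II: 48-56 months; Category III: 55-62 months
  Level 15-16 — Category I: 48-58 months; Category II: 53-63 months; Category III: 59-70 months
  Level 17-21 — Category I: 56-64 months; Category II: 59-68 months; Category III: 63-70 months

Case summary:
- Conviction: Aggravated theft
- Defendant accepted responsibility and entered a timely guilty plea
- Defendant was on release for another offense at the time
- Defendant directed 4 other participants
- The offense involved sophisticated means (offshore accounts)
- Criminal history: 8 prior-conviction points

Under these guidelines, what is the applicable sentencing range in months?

63-70 months

Base offense level for aggravated theft: 11.
S1 applies: 11 + 2 = 13.
S3 applies: 13 + 2 = 15.
S4 applies (level before this adjustment is 15 ≥ 7, so +5): 15 + 5 = 20.
S5 applies: 20 − 3 = 17.
Final offense level: 17.
Criminal history: 8 prior points → Category III (8+).
Level 17 falls in the 17-21 band.
Grid: Level 17-21 × Category III = 63-70 months.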